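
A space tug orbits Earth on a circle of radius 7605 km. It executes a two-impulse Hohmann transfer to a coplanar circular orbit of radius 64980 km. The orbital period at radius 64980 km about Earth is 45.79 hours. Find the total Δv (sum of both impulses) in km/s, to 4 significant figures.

Δv = 3.791 km/s

From Kepler's third law T² = 4π²r³/μ at r = 64980 km, T = 45.79 hours = 45.79 × 3600 s = 1.64844×10^5 s: μ = 4π²r³/T² = 3.98614×10^5 km³/s².
The Hohmann ellipse has a_t = (r₁ + r₂)/2 = 36292.5 km.
At r₁ the circular-orbit speed is v₁ = √(μ/r₁) = 7.2398 km/s.
Transfer-orbit speed at r₁ (vis-viva equation): v_p = √[μ(2/r₁ − 1/a_t)] = 9.6874 km/s.
First burn Δv₁ = |v_p − v₁| = 2.448 km/s.
Circular speed at r₂: v₂ = √(μ/r₂) = 2.477 km/s.
Transfer-orbit speed at r₂: v_a = √[μ(2/r₂ − 1/a_t)] = 1.134 km/s.
Second burn Δv₂ = |v₂ − v_a| = 1.343 km/s.
Δv = Δv₁ + Δv₂ = 2.448 + 1.343 = 3.791 km/s.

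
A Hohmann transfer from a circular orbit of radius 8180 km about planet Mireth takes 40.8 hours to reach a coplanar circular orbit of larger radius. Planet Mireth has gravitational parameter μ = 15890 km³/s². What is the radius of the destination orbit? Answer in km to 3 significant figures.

r₂ = 57100 km

Transfer time t = 40.8 hours = 1.4688×10^5 s, and t = π√(a_t³/μ).
So a_t = (μ t²/π²)^(1/3) = (15890 × (1.4688×10^5)² / π²)^(1/3) = 32627 km.
Since a_t = (r₁ + r₂)/2, r₂ = 2a_t − r₁ = 2×32627 − 8180 = 57074 km.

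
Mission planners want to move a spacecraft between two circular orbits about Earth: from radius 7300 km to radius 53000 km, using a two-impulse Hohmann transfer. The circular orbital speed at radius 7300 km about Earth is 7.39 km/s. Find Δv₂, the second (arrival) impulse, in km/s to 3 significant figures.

Δv₂ = 1.39 km/s

From the circular-orbit relation v² = μ/r at r = 7300 km: μ = v²r = (7.39)² × 7300 = 3.98668×10^5 km³/s².
The Hohmann ellipse has a_t = (r₁ + r₂)/2 = 30150 km.
Circular speed at r = 53000 km: v_c = √(μ/r) = 2.743 km/s.
Transfer-orbit speed at the same r (vis-viva, a = a_t): v_t = √[μ(2/r − 1/a_t)] = 1.350 km/s.
Δv₂ = |v_t − v_c| = |1.350 − 2.743| = 1.393 km/s.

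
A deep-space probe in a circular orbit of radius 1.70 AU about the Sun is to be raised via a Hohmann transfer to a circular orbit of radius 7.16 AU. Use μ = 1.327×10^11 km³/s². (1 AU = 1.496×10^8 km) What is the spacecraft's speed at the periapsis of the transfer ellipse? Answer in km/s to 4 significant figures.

In km: r₁ = 1.70 × 1.496×10^8 = 2.5432×10^8 km; r₂ = 7.16 × 1.496×10^8 = 1.071136×10^9 km.
Transfer-ellipse semi-major axis a_t = (r₁ + r₂)/2 = (2.5432×10^8 + 1.071136×10^9)/2 = 6.62728×10^8 km.
The periapsis of the transfer ellipse is at r = 2.5432×10^8 km.
Applying v² = μ(2/r − 1/a_t): v = 29.04 km/s.

v = 29.04 km/s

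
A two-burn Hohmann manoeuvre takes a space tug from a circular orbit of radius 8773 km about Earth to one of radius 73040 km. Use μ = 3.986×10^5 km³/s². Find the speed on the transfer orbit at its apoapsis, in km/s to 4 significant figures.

v = 1.082 km/s

Semi-major axis of the transfer orbit: a_t = (8773 + 73040)/2 = 40906.5 km.
At apoapsis, r = 73040 km.
Applying v² = μ(2/r − 1/a_t): v = 1.082 km/s.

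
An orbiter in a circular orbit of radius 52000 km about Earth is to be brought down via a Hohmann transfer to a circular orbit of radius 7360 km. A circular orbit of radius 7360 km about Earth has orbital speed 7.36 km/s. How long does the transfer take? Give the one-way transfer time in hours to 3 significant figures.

From the circular-orbit relation v² = μ/r at r = 7360 km: μ = v²r = (7.36)² × 7360 = 3.98688×10^5 km³/s².
Transfer-ellipse semi-major axis a_t = (r₁ + r₂)/2 = (52000 + 7360)/2 = 29680 km.
By Kepler's third law the transfer-orbit period is T = 2π√(a_t³/μ), so t = T/2 = 25440 s.
Converting: 25440 s ÷ 3600 s/hour = 7.07 hours.

t = 7.07 hours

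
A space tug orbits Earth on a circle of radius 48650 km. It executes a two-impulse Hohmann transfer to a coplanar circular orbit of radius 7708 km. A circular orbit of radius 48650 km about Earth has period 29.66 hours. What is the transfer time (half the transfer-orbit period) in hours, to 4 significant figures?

From Kepler's third law T² = 4π²r³/μ at r = 48650 km, T = 29.66 hours = 29.66 × 3600 s = 1.06776×10^5 s: μ = 4π²r³/T² = 3.98714×10^5 km³/s².
Transfer-ellipse semi-major axis a_t = (r₁ + r₂)/2 = (48650 + 7708)/2 = 28179 km.
Half the transfer-orbit period gives t = π√(a_t³/μ) = 23534.7 s.
Converting: 23534.7 s ÷ 3600 s/hour = 6.537 hours.

t = 6.537 hours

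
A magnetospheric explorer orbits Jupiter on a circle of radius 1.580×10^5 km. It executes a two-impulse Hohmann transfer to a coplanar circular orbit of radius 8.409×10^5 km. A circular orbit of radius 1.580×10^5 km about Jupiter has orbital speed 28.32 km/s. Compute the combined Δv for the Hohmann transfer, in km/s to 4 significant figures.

From the circular-orbit relation v² = μ/r at r = 1.580×10^5 km: μ = v²r = (28.32)² × 1.580×10^5 = 1.26720×10^8 km³/s².
Semi-major axis of the transfer orbit: a_t = (1.580×10^5 + 8.409×10^5)/2 = 4.9945×10^5 km.
At r₁ the circular-orbit speed is v₁ = √(μ/r₁) = 28.320 km/s.
Transfer-orbit speed at r₁ (vis-viva): v_p = √[μ(2/r₁ − 1/a_t)] = 36.747 km/s.
First burn Δv₁ = |v_p − v₁| = 8.427 km/s.
Circular speed at r₂: v₂ = √(μ/r₂) = 12.2758 km/s.
Transfer-orbit speed at r₂: v_a = √[μ(2/r₂ − 1/a_t)] = 6.90450 km/s.
Second burn Δv₂ = |v₂ − v_a| = 5.371 km/s.
Δv = Δv₁ + Δv₂ = 8.427 + 5.371 = 13.80 km/s.

Δv = 13.80 km/s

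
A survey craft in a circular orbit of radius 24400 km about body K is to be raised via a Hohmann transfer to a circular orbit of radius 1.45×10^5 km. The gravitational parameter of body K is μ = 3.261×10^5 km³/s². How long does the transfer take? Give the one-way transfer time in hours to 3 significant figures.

The Hohmann ellipse has a_t = (r₁ + r₂)/2 = 84700 km.
Transfer time t = π√(a_t³/μ) = π√((84700)³ / 3.261×10^5) = 1.356×10^5 s.
Converting: 1.356×10^5 s ÷ 3600 s/hour = 37.7 hours.

t = 37.7 hours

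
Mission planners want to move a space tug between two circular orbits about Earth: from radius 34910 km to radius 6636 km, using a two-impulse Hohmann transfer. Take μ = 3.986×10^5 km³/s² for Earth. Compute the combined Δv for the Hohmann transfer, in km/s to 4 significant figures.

Δv = 3.766 km/s

Semi-major axis of the transfer orbit: a_t = (34910 + 6636)/2 = 20773 km.
At r₁ the circular-orbit speed is v₁ = √(μ/r₁) = 3.379 km/s.
On the transfer ellipse at r₁, vis-viva equation gives v_a = √[μ(2/r₁ − 1/a_t)] = 1.910 km/s.
First burn Δv₁ = |v_a − v₁| = 1.469 km/s.
At r₂, v₂ = √(μ/r₂) = 7.7502 km/s.
Transfer-orbit speed at r₂: v_p = √[μ(2/r₂ − 1/a_t)] = 10.047 km/s.
Second burn Δv₂ = |v₂ − v_p| = 2.297 km/s.
Δv = Δv₁ + Δv₂ = 1.469 + 2.297 = 3.766 km/s.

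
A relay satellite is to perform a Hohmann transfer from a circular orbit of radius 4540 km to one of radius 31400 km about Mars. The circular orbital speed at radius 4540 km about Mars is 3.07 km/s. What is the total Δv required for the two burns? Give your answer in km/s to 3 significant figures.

From the circular-orbit relation v² = μ/r at r = 4540 km: μ = v²r = (3.07)² × 4540 = 42789.0 km³/s².
Transfer-ellipse semi-major axis a_t = (r₁ + r₂)/2 = (4540 + 31400)/2 = 17970 km.
At r₁ the circular-orbit speed is v₁ = √(μ/r₁) = 3.0700 km/s.
Transfer-orbit speed at r₁ (vis-viva equation): v_p = √[μ(2/r₁ − 1/a_t)] = 4.0582 km/s.
First burn Δv₁ = |v_p − v₁| = 0.9882 km/s.
Circular speed at r₂: v₂ = √(μ/r₂) = 1.16735 km/s.
Transfer-orbit speed at r₂: v_a = √[μ(2/r₂ − 1/a_t)] = 0.586753 km/s.
Second burn Δv₂ = |v₂ − v_a| = 0.5806 km/s.
Total Δv = Δv₁ + Δv₂ = 1.569 km/s.

Δv = 1.57 km/s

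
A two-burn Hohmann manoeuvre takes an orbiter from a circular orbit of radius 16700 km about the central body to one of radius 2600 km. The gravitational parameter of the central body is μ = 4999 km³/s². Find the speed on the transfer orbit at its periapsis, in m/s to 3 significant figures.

Transfer-ellipse semi-major axis a_t = (r₁ + r₂)/2 = (16700 + 2600)/2 = 9650 km.
At periapsis, r = 2600 km.
Applying v² = μ(2/r − 1/a_t): v = 1.824 km/s.

v = 1820 m/s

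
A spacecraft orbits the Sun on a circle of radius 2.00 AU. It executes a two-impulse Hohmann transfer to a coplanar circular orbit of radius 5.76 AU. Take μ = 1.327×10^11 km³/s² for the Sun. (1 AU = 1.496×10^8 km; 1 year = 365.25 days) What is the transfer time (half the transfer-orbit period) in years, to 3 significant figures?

In km: r₁ = 2.00 × 1.496×10^8 = 2.992×10^8 km; r₂ = 5.76 × 1.496×10^8 = 8.61696×10^8 km.
The Hohmann ellipse has a_t = (r₁ + r₂)/2 = 5.80448×10^8 km.
Half the transfer-orbit period gives t = π√(a_t³/μ) = 1.206×10^8 s.
Converting: 1.206×10^8 s ÷ 3.15576×10^7 s/year (365.25 × 86400) = 3.82 years.

t = 3.82 years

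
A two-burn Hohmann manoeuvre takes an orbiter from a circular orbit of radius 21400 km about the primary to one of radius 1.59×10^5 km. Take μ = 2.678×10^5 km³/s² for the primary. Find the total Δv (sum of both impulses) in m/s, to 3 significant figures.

Δv = 1820 m/s

Transfer-ellipse semi-major axis a_t = (r₁ + r₂)/2 = (21400 + 1.590×10^5)/2 = 90200 km.
At r₁ the circular-orbit speed is v₁ = √(μ/r₁) = 3.538 km/s.
Transfer-orbit speed at r₁ (vis-viva equation): v_p = √[μ(2/r₁ − 1/a_t)] = 4.697 km/s.
First burn Δv₁ = |v_p − v₁| = 1.159 km/s.
Circular speed at r₂: v₂ = √(μ/r₂) = 1.2978 km/s.
Transfer-orbit speed at r₂: v_a = √[μ(2/r₂ − 1/a_t)] = 0.63214 km/s.
Second burn Δv₂ = |v₂ − v_a| = 0.6657 km/s.
Total Δv = Δv₁ + Δv₂ = 1.825 km/s.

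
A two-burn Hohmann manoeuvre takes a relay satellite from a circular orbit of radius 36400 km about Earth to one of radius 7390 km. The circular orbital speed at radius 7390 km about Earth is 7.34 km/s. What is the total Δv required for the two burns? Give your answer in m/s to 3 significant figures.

From the circular-orbit relation v² = μ/r at r = 7390 km: μ = v²r = (7.34)² × 7390 = 3.98141×10^5 km³/s².
Transfer-ellipse semi-major axis a_t = (r₁ + r₂)/2 = (36400 + 7390)/2 = 21895 km.
At r₁ the circular-orbit speed is v₁ = √(μ/r₁) = 3.307 km/s.
On the transfer ellipse at r₁, vis-viva equation gives v_a = √[μ(2/r₁ − 1/a_t)] = 1.921 km/s.
First burn Δv₁ = |v_a − v₁| = 1.386 km/s.
At r₂, v₂ = √(μ/r₂) = 7.340 km/s.
Transfer-orbit speed at r₂: v_p = √[μ(2/r₂ − 1/a_t)] = 9.464 km/s.
Second burn Δv₂ = |v₂ − v_p| = 2.124 km/s.
Total Δv = Δv₁ + Δv₂ = 3.510 km/s.

Δv = 3510 m/s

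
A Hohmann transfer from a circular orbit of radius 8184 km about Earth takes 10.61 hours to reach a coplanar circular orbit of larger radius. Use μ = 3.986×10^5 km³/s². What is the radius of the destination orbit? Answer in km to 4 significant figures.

Transfer time t = 10.61 hours = 38196 s, and t = π√(a_t³/μ).
So a_t = (μ t²/π²)^(1/3) = (3.986×10^5 × (38196)² / π²)^(1/3) = 38913 km.
Since a_t = (r₁ + r₂)/2, r₂ = 2a_t − r₁ = 2×38913 − 8184 = 69642 km.

r₂ = 69640 km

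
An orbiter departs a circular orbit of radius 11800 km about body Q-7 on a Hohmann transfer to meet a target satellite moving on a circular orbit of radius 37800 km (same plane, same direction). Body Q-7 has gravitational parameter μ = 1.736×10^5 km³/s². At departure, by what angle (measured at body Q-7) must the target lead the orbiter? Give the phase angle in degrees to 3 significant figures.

Semi-major axis of the transfer orbit: a_t = (11800 + 37800)/2 = 24800 km.
Transfer time t = π√(a_t³/μ) = 29450 s.
Target angular speed ω₂ = √(μ/r₂³) = 5.669×10^-5 rad/s.
Angle swept by the target during transfer: ω₂·t = 1.6695 rad = 95.66°.
The orbiter traverses 180° on the transfer ellipse, so the target must lead by 180° − 95.66° = 84.3°.

φ = 84.3°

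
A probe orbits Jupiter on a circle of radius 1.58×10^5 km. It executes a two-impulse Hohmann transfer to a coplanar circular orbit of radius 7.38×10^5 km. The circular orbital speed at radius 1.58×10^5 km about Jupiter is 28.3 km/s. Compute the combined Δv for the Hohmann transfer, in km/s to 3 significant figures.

From the circular-orbit relation v² = μ/r at r = 1.58×10^5 km: μ = v²r = (28.3)² × 1.58×10^5 = 1.26541×10^8 km³/s².
Semi-major axis of the transfer orbit: a_t = (1.580×10^5 + 7.380×10^5)/2 = 4.480×10^5 km.
Circular speed at r₁: v₁ = √(μ/r₁) = √(1.26541×10^8/1.580×10^5) = 28.300 km/s.
On the transfer ellipse at r₁, vis-viva gives v_p = √[μ(2/r₁ − 1/a_t)] = 36.322 km/s.
First burn Δv₁ = |v_p − v₁| = 8.022 km/s.
At r₂, v₂ = √(μ/r₂) = 13.094 km/s.
Transfer-orbit speed at r₂: v_a = √[μ(2/r₂ − 1/a_t)] = 7.7764 km/s.
Second burn Δv₂ = |v₂ − v_a| = 5.318 km/s.
Δv = Δv₁ + Δv₂ = 8.022 + 5.318 = 13.34 km/s.

Δv = 13.3 km/s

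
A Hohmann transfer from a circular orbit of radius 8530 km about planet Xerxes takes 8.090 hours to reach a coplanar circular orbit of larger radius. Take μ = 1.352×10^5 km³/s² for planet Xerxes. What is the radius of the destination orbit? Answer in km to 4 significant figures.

Transfer time t = 8.090 hours = 29124 s, and t = π√(a_t³/μ).
So a_t = (μ t²/π²)^(1/3) = (1.352×10^5 × (29124)² / π²)^(1/3) = 22650 km.
Since a_t = (r₁ + r₂)/2, r₂ = 2a_t − r₁ = 2×22650 − 8530 = 36770 km.

r₂ = 36770 km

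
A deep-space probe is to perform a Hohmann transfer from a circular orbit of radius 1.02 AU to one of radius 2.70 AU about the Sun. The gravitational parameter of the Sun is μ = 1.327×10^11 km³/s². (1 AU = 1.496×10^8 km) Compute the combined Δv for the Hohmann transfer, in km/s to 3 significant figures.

In km: r₁ = 1.02 × 1.496×10^8 = 1.52592×10^8 km; r₂ = 2.70 × 1.496×10^8 = 4.0392×10^8 km.
The Hohmann ellipse has a_t = (r₁ + r₂)/2 = 2.78256×10^8 km.
Circular speed at r₁: v₁ = √(μ/r₁) = √(1.327×10^11/1.52592×10^8) = 29.49 km/s.
Transfer-orbit speed at r₁ (vis-viva): v_p = √[μ(2/r₁ − 1/a_t)] = 35.53 km/s.
First burn Δv₁ = |v_p − v₁| = 6.040 km/s.
Circular speed at r₂: v₂ = √(μ/r₂) = 18.125 km/s.
Transfer-orbit speed at r₂: v_a = √[μ(2/r₂ − 1/a_t)] = 13.422 km/s.
Second burn Δv₂ = |v₂ − v_a| = 4.703 km/s.
Δv = Δv₁ + Δv₂ = 6.040 + 4.703 = 10.74 km/s.

Δv = 10.7 km/s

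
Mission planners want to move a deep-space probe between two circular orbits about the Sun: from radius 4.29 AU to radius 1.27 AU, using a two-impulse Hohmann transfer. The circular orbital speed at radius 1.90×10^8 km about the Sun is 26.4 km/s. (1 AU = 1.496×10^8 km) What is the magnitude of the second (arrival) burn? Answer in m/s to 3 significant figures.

Δv₂ = 6400 m/s

From the circular-orbit relation v² = μ/r at r = 1.90×10^8 km: μ = v²r = (26.4)² × 1.90×10^8 = 1.32422×10^11 km³/s².
In km: r₁ = 4.29 × 1.496×10^8 = 6.41784×10^8 km; r₂ = 1.27 × 1.496×10^8 = 1.89992×10^8 km.
Transfer-ellipse semi-major axis a_t = (r₁ + r₂)/2 = (6.41784×10^8 + 1.89992×10^8)/2 = 4.15888×10^8 km.
Circular speed at r = 1.89992×10^8 km: v_c = √(μ/r) = 26.401 km/s.
Vis-viva on the transfer ellipse at r = 1.89992×10^8 km gives v_t = √[μ(2/r − 1/a_t)] = 32.796 km/s.
Δv₂ = |v_t − v_c| = |32.796 − 26.401| = 6.395 km/s.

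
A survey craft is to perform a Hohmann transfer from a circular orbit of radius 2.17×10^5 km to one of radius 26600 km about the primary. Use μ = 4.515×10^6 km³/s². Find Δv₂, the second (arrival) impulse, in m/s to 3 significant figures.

Δv₂ = 4360 m/s

Transfer-ellipse semi-major axis a_t = (r₁ + r₂)/2 = (2.170×10^5 + 26600)/2 = 1.218×10^5 km.
On the circular orbit at r = 26600 km, v_c = √(μ/r) = 13.02831 km/s.
Vis-viva on the transfer ellipse at r = 26600 km gives v_t = √[μ(2/r − 1/a_t)] = 17.38979 km/s.
Δv₂ = |v_t − v_c| = |17.38979 − 13.02831| = 4.361 km/s.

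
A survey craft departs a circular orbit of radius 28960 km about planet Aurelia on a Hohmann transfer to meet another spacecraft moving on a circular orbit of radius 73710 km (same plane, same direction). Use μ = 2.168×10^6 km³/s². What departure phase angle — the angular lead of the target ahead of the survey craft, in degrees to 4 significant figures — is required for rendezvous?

Transfer-ellipse semi-major axis a_t = (r₁ + r₂)/2 = (28960 + 73710)/2 = 51335 km.
Transfer time t = π√(a_t³/μ) = 24820 s.
Target angular speed ω₂ = √(μ/r₂³) = 7.358×10^-5 rad/s.
Angle swept by the target during transfer: ω₂·t = 1.826 rad = 104.62°.
Arrival is 180° from departure on the ellipse, so φ = 180° − 104.62° = 75.38°.

φ = 75.38°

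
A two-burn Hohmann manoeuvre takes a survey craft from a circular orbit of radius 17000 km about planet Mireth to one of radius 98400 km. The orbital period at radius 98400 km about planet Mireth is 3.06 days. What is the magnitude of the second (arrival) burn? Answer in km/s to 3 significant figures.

From Kepler's third law T² = 4π²r³/μ at r = 98400 km, T = 3.06 days = 3.06 × 86400 s = 2.64384×10^5 s: μ = 4π²r³/T² = 5.38114×10^5 km³/s².
Transfer-ellipse semi-major axis a_t = (r₁ + r₂)/2 = (17000 + 98400)/2 = 57700 km.
Circular speed at r = 98400 km: v_c = √(μ/r) = 2.3385 km/s.
Transfer-orbit speed at the same r (vis-viva, a = a_t): v_t = √[μ(2/r − 1/a_t)] = 1.2693 km/s.
Δv₂ = |v_t − v_c| = |1.2693 − 2.3385| = 1.069 km/s.

Δv₂ = 1.07 km/s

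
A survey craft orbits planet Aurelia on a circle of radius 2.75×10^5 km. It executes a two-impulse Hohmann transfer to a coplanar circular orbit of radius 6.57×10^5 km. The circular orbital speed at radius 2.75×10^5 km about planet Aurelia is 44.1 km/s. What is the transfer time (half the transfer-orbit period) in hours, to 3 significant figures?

t = 12.0 hours

From the circular-orbit relation v² = μ/r at r = 2.75×10^5 km: μ = v²r = (44.1)² × 2.75×10^5 = 5.34823×10^8 km³/s².
Transfer-ellipse semi-major axis a_t = (r₁ + r₂)/2 = (2.750×10^5 + 6.570×10^5)/2 = 4.660×10^5 km.
Transfer time t = π√(a_t³/μ) = π√((4.660×10^5)³ / 5.34823×10^8) = 43210 s.
Converting: 43210 s ÷ 3600 s/hour = 12.0 hours.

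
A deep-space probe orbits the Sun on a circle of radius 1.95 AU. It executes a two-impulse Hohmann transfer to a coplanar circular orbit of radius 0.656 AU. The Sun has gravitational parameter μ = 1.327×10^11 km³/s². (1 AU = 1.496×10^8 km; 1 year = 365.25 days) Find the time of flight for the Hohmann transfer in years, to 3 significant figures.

t = 0.744 years

In km: r₁ = 1.95 × 1.496×10^8 = 2.9172×10^8 km; r₂ = 0.656 × 1.496×10^8 = 9.81376×10^7 km.
Semi-major axis of the transfer orbit: a_t = (2.9172×10^8 + 9.81376×10^7)/2 = 1.949288×10^8 km.
Transfer time t = π√(a_t³/μ) = π√((1.949288×10^8)³ / 1.327×10^11) = 2.347×10^7 s.
Converting: 2.347×10^7 s ÷ 3.15576×10^7 s/year (365.25 × 86400) = 0.744 years.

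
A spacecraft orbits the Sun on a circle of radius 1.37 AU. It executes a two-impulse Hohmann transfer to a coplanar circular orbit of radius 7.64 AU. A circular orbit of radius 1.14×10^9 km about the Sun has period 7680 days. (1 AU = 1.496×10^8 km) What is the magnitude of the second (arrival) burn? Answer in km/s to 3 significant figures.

Δv₂ = 4.84 km/s

From Kepler's third law T² = 4π²r³/μ at r = 1.14×10^9 km, T = 7680 days = 7680 × 86400 s = 6.63552×10^8 s: μ = 4π²r³/T² = 1.32839×10^11 km³/s².
In km: r₁ = 1.37 × 1.496×10^8 = 2.04952×10^8 km; r₂ = 7.64 × 1.496×10^8 = 1.142944×10^9 km.
The Hohmann ellipse has a_t = (r₁ + r₂)/2 = 6.73948×10^8 km.
On the circular orbit at r = 1.142944×10^9 km, v_c = √(μ/r) = 10.781 km/s.
Transfer-orbit speed at the same r (vis-viva, a = a_t): v_t = √[μ(2/r − 1/a_t)] = 5.9451 km/s.
Δv₂ = |v_t − v_c| = |5.9451 − 10.781| = 4.836 km/s.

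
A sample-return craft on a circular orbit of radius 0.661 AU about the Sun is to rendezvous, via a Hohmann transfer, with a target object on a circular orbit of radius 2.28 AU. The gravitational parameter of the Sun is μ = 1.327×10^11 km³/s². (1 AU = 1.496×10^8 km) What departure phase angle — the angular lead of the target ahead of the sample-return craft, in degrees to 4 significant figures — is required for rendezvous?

In km: r₁ = 0.661 × 1.496×10^8 = 9.88856×10^7 km; r₂ = 2.28 × 1.496×10^8 = 3.41088×10^8 km.
The Hohmann ellipse has a_t = (r₁ + r₂)/2 = 2.199868×10^8 km.
Transfer time t = π√(a_t³/μ) = 2.8139×10^7 s.
Target angular speed ω₂ = √(μ/r₂³) = 5.7828×10^-8 rad/s.
Angle swept by the target during transfer: ω₂·t = 1.6272 rad = 93.23°.
Arrival is 180° from departure on the ellipse, so φ = 180° − 93.23° = 86.77°.

φ = 86.77°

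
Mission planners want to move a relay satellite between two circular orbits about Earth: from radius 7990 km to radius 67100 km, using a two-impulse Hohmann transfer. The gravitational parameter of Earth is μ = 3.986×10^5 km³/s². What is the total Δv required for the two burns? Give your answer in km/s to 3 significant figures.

Δv = 3.69 km/s

Transfer-ellipse semi-major axis a_t = (r₁ + r₂)/2 = (7990 + 67100)/2 = 37545 km.
Circular speed at r₁: v₁ = √(μ/r₁) = √(3.986×10^5/7990) = 7.063 km/s.
On the transfer ellipse at r₁, v² = μ(2/r − 1/a) gives v_p = √[μ(2/r₁ − 1/a_t)] = 9.442 km/s.
First burn Δv₁ = |v_p − v₁| = 2.379 km/s.
Circular speed at r₂: v₂ = √(μ/r₂) = 2.437 km/s.
Transfer-orbit speed at r₂: v_a = √[μ(2/r₂ − 1/a_t)] = 1.124 km/s.
Second burn Δv₂ = |v₂ − v_a| = 1.313 km/s.
Δv = Δv₁ + Δv₂ = 2.379 + 1.313 = 3.692 km/s.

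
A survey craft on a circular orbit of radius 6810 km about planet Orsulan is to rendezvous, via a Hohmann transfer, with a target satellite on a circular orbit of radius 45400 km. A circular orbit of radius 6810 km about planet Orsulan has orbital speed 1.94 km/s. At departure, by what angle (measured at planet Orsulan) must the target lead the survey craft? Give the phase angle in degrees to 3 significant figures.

φ = 102°

From the circular-orbit relation v² = μ/r at r = 6810 km: μ = v²r = (1.94)² × 6810 = 25630.1 km³/s².
Semi-major axis of the transfer orbit: a_t = (6810 + 45400)/2 = 26105 km.
Transfer time t = π√(a_t³/μ) = 82770 s.
Target angular speed ω₂ = √(μ/r₂³) = 1.655×10^-5 rad/s.
Angle swept by the target during transfer: ω₂·t = 1.3698 rad = 78.48°.
The survey craft traverses 180° on the transfer ellipse, so the target must lead by 180° − 78.48° = 102°.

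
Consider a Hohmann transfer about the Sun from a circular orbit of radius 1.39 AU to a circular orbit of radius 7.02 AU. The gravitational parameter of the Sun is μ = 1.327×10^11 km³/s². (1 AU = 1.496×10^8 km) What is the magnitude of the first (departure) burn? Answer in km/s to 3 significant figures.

Δv₁ = 7.38 km/s

In km: r₁ = 1.39 × 1.496×10^8 = 2.07944×10^8 km; r₂ = 7.02 × 1.496×10^8 = 1.050192×10^9 km.
Transfer-ellipse semi-major axis a_t = (r₁ + r₂)/2 = (2.07944×10^8 + 1.050192×10^9)/2 = 6.29068×10^8 km.
On the circular orbit at r = 2.07944×10^8 km, v_c = √(μ/r) = 25.262 km/s.
Vis-viva on the transfer ellipse at r = 2.07944×10^8 km gives v_t = √[μ(2/r − 1/a_t)] = 32.640 km/s.
Δv₁ = |v_t − v_c| = |32.640 − 25.262| = 7.378 km/s.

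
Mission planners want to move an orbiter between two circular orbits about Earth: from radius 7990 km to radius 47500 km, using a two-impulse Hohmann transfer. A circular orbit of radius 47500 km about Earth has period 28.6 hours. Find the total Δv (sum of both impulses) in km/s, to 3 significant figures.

Δv = 3.52 km/s

From Kepler's third law T² = 4π²r³/μ at r = 47500 km, T = 28.6 hours = 28.6 × 3600 s = 1.0296×10^5 s: μ = 4π²r³/T² = 3.99120×10^5 km³/s².
Semi-major axis of the transfer orbit: a_t = (7990 + 47500)/2 = 27745 km.
At r₁ the circular-orbit speed is v₁ = √(μ/r₁) = 7.068 km/s.
Transfer-orbit speed at r₁ (vis-viva): v_p = √[μ(2/r₁ − 1/a_t)] = 9.248 km/s.
First burn Δv₁ = |v_p − v₁| = 2.180 km/s.
At r₂, v₂ = √(μ/r₂) = 2.899 km/s.
Transfer-orbit speed at r₂: v_a = √[μ(2/r₂ − 1/a_t)] = 1.556 km/s.
Second burn Δv₂ = |v₂ − v_a| = 1.343 km/s.
Δv = Δv₁ + Δv₂ = 2.180 + 1.343 = 3.523 km/s.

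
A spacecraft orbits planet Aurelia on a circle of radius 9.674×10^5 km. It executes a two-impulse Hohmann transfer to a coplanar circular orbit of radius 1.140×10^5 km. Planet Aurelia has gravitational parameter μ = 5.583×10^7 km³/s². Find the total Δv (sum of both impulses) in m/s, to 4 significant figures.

Δv = 11580 m/s

Transfer-ellipse semi-major axis a_t = (r₁ + r₂)/2 = (9.674×10^5 + 1.140×10^5)/2 = 5.407×10^5 km.
Circular speed at r₁: v₁ = √(μ/r₁) = √(5.583×10^7/9.674×10^5) = 7.597 km/s.
Transfer-orbit speed at r₁ (vis-viva equation): v_a = √[μ(2/r₁ − 1/a_t)] = 3.488 km/s.
First burn Δv₁ = |v_a − v₁| = 4.109 km/s.
Circular speed at r₂: v₂ = √(μ/r₂) = 22.130 km/s.
Transfer-orbit speed at r₂: v_p = √[μ(2/r₂ − 1/a_t)] = 29.601 km/s.
Second burn Δv₂ = |v₂ − v_p| = 7.471 km/s.
Total Δv = Δv₁ + Δv₂ = 11.58 km/s.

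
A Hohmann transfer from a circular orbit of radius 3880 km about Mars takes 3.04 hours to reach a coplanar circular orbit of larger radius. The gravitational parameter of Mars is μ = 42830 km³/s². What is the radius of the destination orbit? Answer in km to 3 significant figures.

r₂ = 12200 km

Transfer time t = 3.04 hours = 10944 s, and t = π√(a_t³/μ).
So a_t = (μ t²/π²)^(1/3) = (42830 × (10944)² / π²)^(1/3) = 8040.2 km.
Since a_t = (r₁ + r₂)/2, r₂ = 2a_t − r₁ = 2×8040.2 − 3880 = 12200.4 km.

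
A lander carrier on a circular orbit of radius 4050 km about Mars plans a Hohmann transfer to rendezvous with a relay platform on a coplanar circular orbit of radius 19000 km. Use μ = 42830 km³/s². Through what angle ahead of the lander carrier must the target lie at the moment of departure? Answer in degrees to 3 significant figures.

φ = 95.0°

Transfer-ellipse semi-major axis a_t = (r₁ + r₂)/2 = (4050 + 19000)/2 = 11525 km.
The half-period of the transfer ellipse is t = π√(a_t³/μ) = 18782 s.
Target angular speed ω₂ = √(μ/r₂³) = 7.9021×10^-5 rad/s.
Angle swept by the target during transfer: ω₂·t = 1.4842 rad = 85.04°.
Arrival is 180° from departure on the ellipse, so φ = 180° − 85.04° = 95.0°.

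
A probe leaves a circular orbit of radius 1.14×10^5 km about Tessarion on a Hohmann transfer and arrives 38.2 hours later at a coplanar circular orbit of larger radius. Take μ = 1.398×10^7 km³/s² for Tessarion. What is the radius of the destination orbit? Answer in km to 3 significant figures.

r₂ = 4.84×10^5 km

Transfer time t = 38.2 hours = 1.3752×10^5 s, and t = π√(a_t³/μ).
So a_t = (μ t²/π²)^(1/3) = (1.398×10^7 × (1.3752×10^5)² / π²)^(1/3) = 2.9921×10^5 km.
Since a_t = (r₁ + r₂)/2, r₂ = 2a_t − r₁ = 2×2.9921×10^5 − 1.140×10^5 = 4.8442×10^5 km.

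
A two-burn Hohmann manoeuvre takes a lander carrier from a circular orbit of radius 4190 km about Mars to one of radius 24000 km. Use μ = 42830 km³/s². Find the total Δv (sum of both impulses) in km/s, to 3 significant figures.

Δv = 1.58 km/s

Semi-major axis of the transfer orbit: a_t = (4190 + 24000)/2 = 14095 km.
At r₁ the circular-orbit speed is v₁ = √(μ/r₁) = 3.1972 km/s.
Transfer-orbit speed at r₁ (v² = μ(2/r − 1/a)): v_p = √[μ(2/r₁ − 1/a_t)] = 4.1720 km/s.
First burn Δv₁ = |v_p − v₁| = 0.9748 km/s.
At r₂, v₂ = √(μ/r₂) = 1.33588 km/s.
Transfer-orbit speed at r₂: v_a = √[μ(2/r₂ − 1/a_t)] = 0.728355 km/s.
Second burn Δv₂ = |v₂ − v_a| = 0.6075 km/s.
Total Δv = Δv₁ + Δv₂ = 1.582 km/s.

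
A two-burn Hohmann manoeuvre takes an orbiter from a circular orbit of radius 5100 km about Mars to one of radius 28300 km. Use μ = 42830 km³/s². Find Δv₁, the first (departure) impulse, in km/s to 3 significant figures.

Δv₁ = 0.875 km/s

Transfer-ellipse semi-major axis a_t = (r₁ + r₂)/2 = (5100 + 28300)/2 = 16700 km.
Circular speed at r = 5100 km: v_c = √(μ/r) = 2.89794 km/s.
Vis-viva on the transfer ellipse at r = 5100 km gives v_t = √[μ(2/r − 1/a_t)] = 3.77245 km/s.
Δv₁ = |v_t − v_c| = |3.77245 − 2.89794| = 0.8745 km/s.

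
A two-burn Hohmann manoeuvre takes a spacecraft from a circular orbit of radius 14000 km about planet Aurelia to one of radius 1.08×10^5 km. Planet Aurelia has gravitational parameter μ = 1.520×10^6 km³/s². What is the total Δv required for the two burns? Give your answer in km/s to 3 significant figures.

Δv = 5.40 km/s

Semi-major axis of the transfer orbit: a_t = (14000 + 1.080×10^5)/2 = 61000 km.
Circular speed at r₁: v₁ = √(μ/r₁) = √(1.520×10^6/14000) = 10.420 km/s.
On the transfer ellipse at r₁, vis-viva gives v_p = √[μ(2/r₁ − 1/a_t)] = 13.865 km/s.
First burn Δv₁ = |v_p − v₁| = 3.445 km/s.
Circular speed at r₂: v₂ = √(μ/r₂) = 3.7515 km/s.
Transfer-orbit speed at r₂: v_a = √[μ(2/r₂ − 1/a_t)] = 1.7973 km/s.
Second burn Δv₂ = |v₂ − v_a| = 1.954 km/s.
Total Δv = Δv₁ + Δv₂ = 5.399 km/s.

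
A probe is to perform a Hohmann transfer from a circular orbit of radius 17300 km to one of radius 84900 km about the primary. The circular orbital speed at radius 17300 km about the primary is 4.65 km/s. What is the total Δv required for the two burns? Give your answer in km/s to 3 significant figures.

From the circular-orbit relation v² = μ/r at r = 17300 km: μ = v²r = (4.65)² × 17300 = 3.74069×10^5 km³/s².
The Hohmann ellipse has a_t = (r₁ + r₂)/2 = 51100 km.
At r₁ the circular-orbit speed is v₁ = √(μ/r₁) = 4.6500 km/s.
Transfer-orbit speed at r₁ (vis-viva equation): v_p = √[μ(2/r₁ − 1/a_t)] = 5.9937 km/s.
First burn Δv₁ = |v_p − v₁| = 1.3437 km/s.
At r₂, v₂ = √(μ/r₂) = 2.099047 km/s.
Transfer-orbit speed at r₂: v_a = √[μ(2/r₂ − 1/a_t)] = 1.221335 km/s.
Second burn Δv₂ = |v₂ − v_a| = 0.87771 km/s.
Δv = Δv₁ + Δv₂ = 1.3437 + 0.87771 = 2.221 km/s.

Δv = 2.22 km/s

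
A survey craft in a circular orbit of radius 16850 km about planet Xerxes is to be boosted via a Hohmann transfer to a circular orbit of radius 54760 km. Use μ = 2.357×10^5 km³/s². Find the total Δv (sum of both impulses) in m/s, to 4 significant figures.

Δv = 1537 m/s

The Hohmann ellipse has a_t = (r₁ + r₂)/2 = 35805 km.
Circular speed at r₁: v₁ = √(μ/r₁) = √(2.357×10^5/16850) = 3.7401 km/s.
Transfer-orbit speed at r₁ (vis-viva equation): v_p = √[μ(2/r₁ − 1/a_t)] = 4.6253 km/s.
First burn Δv₁ = |v_p − v₁| = 0.8852 km/s.
At r₂, v₂ = √(μ/r₂) = 2.07467 km/s.
Transfer-orbit speed at r₂: v_a = √[μ(2/r₂ − 1/a_t)] = 1.42323 km/s.
Second burn Δv₂ = |v₂ − v_a| = 0.6514 km/s.
Total Δv = Δv₁ + Δv₂ = 1.537 km/s.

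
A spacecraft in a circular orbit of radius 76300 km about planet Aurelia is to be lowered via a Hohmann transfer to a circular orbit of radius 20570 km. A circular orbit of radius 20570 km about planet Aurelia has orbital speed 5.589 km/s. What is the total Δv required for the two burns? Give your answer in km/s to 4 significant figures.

From the circular-orbit relation v² = μ/r at r = 20570 km: μ = v²r = (5.589)² × 20570 = 6.42543×10^5 km³/s².
The Hohmann ellipse has a_t = (r₁ + r₂)/2 = 48435 km.
Circular speed at r₁: v₁ = √(μ/r₁) = √(6.42543×10^5/76300) = 2.902 km/s.
On the transfer ellipse at r₁, v² = μ(2/r − 1/a) gives v_a = √[μ(2/r₁ − 1/a_t)] = 1.891 km/s.
First burn Δv₁ = |v_a − v₁| = 1.011 km/s.
At r₂, v₂ = √(μ/r₂) = 5.589 km/s.
Transfer-orbit speed at r₂: v_p = √[μ(2/r₂ − 1/a_t)] = 7.015 km/s.
Second burn Δv₂ = |v₂ − v_p| = 1.426 km/s.
Total Δv = Δv₁ + Δv₂ = 2.437 km/s.

Δv = 2.437 km/s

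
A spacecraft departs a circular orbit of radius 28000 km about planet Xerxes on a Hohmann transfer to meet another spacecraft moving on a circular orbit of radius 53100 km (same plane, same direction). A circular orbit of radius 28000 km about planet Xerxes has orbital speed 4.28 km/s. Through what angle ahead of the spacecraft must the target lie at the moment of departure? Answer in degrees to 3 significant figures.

φ = 59.9°

From the circular-orbit relation v² = μ/r at r = 28000 km: μ = v²r = (4.28)² × 28000 = 5.12915×10^5 km³/s².
Semi-major axis of the transfer orbit: a_t = (28000 + 53100)/2 = 40550 km.
Transfer time t = π√(a_t³/μ) = 35819 s.
The target's mean motion on its circular orbit is ω₂ = √(μ/r₂³) = 5.8530×10^-5 rad/s.
Angle swept by the target during transfer: ω₂·t = 2.096 rad = 120.1°.
The spacecraft traverses 180° on the transfer ellipse, so the target must lead by 180° − 120.1° = 59.9°.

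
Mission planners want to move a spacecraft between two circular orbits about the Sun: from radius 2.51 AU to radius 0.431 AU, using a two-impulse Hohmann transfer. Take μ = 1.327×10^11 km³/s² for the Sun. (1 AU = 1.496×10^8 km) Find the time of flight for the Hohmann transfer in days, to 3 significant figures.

t = 326 days

In km: r₁ = 2.51 × 1.496×10^8 = 3.75496×10^8 km; r₂ = 0.431 × 1.496×10^8 = 6.44776×10^7 km.
Semi-major axis of the transfer orbit: a_t = (3.75496×10^8 + 6.44776×10^7)/2 = 2.199868×10^8 km.
By Kepler's third law the transfer-orbit period is T = 2π√(a_t³/μ), so t = T/2 = 2.814×10^7 s.
Converting: 2.814×10^7 s ÷ 86400 s/day = 326 days.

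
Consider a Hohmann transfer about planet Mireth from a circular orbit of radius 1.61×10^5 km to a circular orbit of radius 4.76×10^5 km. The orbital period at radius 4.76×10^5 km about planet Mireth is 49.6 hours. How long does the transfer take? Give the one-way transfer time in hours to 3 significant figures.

t = 13.6 hours

From Kepler's third law T² = 4π²r³/μ at r = 4.76×10^5 km, T = 49.6 hours = 49.6 × 3600 s = 1.7856×10^5 s: μ = 4π²r³/T² = 1.33540×10^8 km³/s².
Semi-major axis of the transfer orbit: a_t = (1.610×10^5 + 4.760×10^5)/2 = 3.185×10^5 km.
Half the transfer-orbit period gives t = π√(a_t³/μ) = 48870 s.
Converting: 48870 s ÷ 3600 s/hour = 13.6 hours.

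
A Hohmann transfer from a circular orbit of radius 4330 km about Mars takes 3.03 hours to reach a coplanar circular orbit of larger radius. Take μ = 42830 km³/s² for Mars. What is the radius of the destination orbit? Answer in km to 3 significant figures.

Transfer time t = 3.03 hours = 10908 s, and t = π√(a_t³/μ).
So a_t = (μ t²/π²)^(1/3) = (42830 × (10908)² / π²)^(1/3) = 8022.6 km.
Since a_t = (r₁ + r₂)/2, r₂ = 2a_t − r₁ = 2×8022.6 − 4330 = 11715.2 km.

r₂ = 11700 km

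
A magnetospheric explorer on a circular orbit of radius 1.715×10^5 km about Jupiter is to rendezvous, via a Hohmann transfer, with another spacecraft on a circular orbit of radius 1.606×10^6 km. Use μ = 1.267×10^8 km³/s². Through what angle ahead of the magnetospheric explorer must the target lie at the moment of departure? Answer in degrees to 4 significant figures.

Transfer-ellipse semi-major axis a_t = (r₁ + r₂)/2 = (1.715×10^5 + 1.606×10^6)/2 = 8.8875×10^5 km.
Transfer time t = π√(a_t³/μ) = 2.3385×10^5 s.
The target's mean motion on its circular orbit is ω₂ = √(μ/r₂³) = 5.5306×10^-6 rad/s.
Angle swept by the target during transfer: ω₂·t = 1.2933 rad = 74.10°.
Arrival is 180° from departure on the ellipse, so φ = 180° − 74.10° = 105.9°.

φ = 105.9°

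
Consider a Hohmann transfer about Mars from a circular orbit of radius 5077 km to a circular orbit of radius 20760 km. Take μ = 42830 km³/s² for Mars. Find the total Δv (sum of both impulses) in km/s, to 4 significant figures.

Δv = 1.313 km/s

Transfer-ellipse semi-major axis a_t = (r₁ + r₂)/2 = (5077 + 20760)/2 = 12918.5 km.
Circular speed at r₁: v₁ = √(μ/r₁) = √(42830/5077) = 2.9045 km/s.
On the transfer ellipse at r₁, v² = μ(2/r − 1/a) gives v_p = √[μ(2/r₁ − 1/a_t)] = 3.6820 km/s.
First burn Δv₁ = |v_p − v₁| = 0.7775 km/s.
At r₂, v₂ = √(μ/r₂) = 1.43635 km/s.
Transfer-orbit speed at r₂: v_a = √[μ(2/r₂ − 1/a_t)] = 0.900446 km/s.
Second burn Δv₂ = |v₂ − v_a| = 0.5359 km/s.
Total Δv = Δv₁ + Δv₂ = 1.313 km/s.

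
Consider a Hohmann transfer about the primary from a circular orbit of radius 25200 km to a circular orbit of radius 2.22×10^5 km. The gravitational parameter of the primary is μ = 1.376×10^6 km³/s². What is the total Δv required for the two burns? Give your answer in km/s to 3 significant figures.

Transfer-ellipse semi-major axis a_t = (r₁ + r₂)/2 = (25200 + 2.220×10^5)/2 = 1.236×10^5 km.
At r₁ the circular-orbit speed is v₁ = √(μ/r₁) = 7.389 km/s.
Transfer-orbit speed at r₁ (vis-viva equation): v_p = √[μ(2/r₁ − 1/a_t)] = 9.903 km/s.
First burn Δv₁ = |v_p − v₁| = 2.514 km/s.
At r₂, v₂ = √(μ/r₂) = 2.48962 km/s.
Transfer-orbit speed at r₂: v_a = √[μ(2/r₂ − 1/a_t)] = 1.12415 km/s.
Second burn Δv₂ = |v₂ − v_a| = 1.365 km/s.
Total Δv = Δv₁ + Δv₂ = 3.879 km/s.

Δv = 3.88 km/s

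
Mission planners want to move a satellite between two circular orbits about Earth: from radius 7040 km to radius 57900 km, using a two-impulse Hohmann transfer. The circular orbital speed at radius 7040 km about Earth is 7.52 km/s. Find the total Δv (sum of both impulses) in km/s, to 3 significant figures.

Δv = 3.92 km/s

From the circular-orbit relation v² = μ/r at r = 7040 km: μ = v²r = (7.52)² × 7040 = 3.98115×10^5 km³/s².
Semi-major axis of the transfer orbit: a_t = (7040 + 57900)/2 = 32470 km.
At r₁ the circular-orbit speed is v₁ = √(μ/r₁) = 7.5200 km/s.
Transfer-orbit speed at r₁ (v² = μ(2/r − 1/a)): v_p = √[μ(2/r₁ − 1/a_t)] = 10.042 km/s.
First burn Δv₁ = |v_p − v₁| = 2.522 km/s.
At r₂, v₂ = √(μ/r₂) = 2.622 km/s.
Transfer-orbit speed at r₂: v_a = √[μ(2/r₂ − 1/a_t)] = 1.221 km/s.
Second burn Δv₂ = |v₂ − v_a| = 1.401 km/s.
Total Δv = Δv₁ + Δv₂ = 3.923 km/s.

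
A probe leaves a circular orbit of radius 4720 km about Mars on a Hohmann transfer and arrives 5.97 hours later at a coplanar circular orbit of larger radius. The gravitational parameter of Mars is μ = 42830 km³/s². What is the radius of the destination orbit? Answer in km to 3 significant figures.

Transfer time t = 5.97 hours = 21492 s, and t = π√(a_t³/μ).
So a_t = (μ t²/π²)^(1/3) = (42830 × (21492)² / π²)^(1/3) = 12609 km.
Since a_t = (r₁ + r₂)/2, r₂ = 2a_t − r₁ = 2×12609 − 4720 = 20498 km.

r₂ = 20500 km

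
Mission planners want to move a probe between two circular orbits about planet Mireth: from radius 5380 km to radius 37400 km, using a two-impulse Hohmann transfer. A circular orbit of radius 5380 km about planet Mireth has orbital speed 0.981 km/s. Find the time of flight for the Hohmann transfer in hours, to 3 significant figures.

t = 37.9 hours

From the circular-orbit relation v² = μ/r at r = 5380 km: μ = v²r = (0.981)² × 5380 = 5177.50 km³/s².
Semi-major axis of the transfer orbit: a_t = (5380 + 37400)/2 = 21390 km.
Transfer time t = π√(a_t³/μ) = π√((21390)³ / 5177.50) = 1.366×10^5 s.
Converting: 1.366×10^5 s ÷ 3600 s/hour = 37.9 hours.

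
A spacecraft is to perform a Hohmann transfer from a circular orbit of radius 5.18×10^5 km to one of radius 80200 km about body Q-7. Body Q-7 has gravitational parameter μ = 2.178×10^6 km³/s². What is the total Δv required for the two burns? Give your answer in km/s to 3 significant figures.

Δv = 2.64 km/s

The Hohmann ellipse has a_t = (r₁ + r₂)/2 = 2.991×10^5 km.
Circular speed at r₁: v₁ = √(μ/r₁) = √(2.178×10^6/5.180×10^5) = 2.050520 km/s.
On the transfer ellipse at r₁, vis-viva equation gives v_a = √[μ(2/r₁ − 1/a_t)] = 1.061801 km/s.
First burn Δv₁ = |v_a − v₁| = 0.988719 km/s.
Circular speed at r₂: v₂ = √(μ/r₂) = 5.211248 km/s.
Transfer-orbit speed at r₂: v_p = √[μ(2/r₂ − 1/a_t)] = 6.858015 km/s.
Second burn Δv₂ = |v₂ − v_p| = 1.64677 km/s.
Δv = Δv₁ + Δv₂ = 0.988719 + 1.64677 = 2.635 km/s.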